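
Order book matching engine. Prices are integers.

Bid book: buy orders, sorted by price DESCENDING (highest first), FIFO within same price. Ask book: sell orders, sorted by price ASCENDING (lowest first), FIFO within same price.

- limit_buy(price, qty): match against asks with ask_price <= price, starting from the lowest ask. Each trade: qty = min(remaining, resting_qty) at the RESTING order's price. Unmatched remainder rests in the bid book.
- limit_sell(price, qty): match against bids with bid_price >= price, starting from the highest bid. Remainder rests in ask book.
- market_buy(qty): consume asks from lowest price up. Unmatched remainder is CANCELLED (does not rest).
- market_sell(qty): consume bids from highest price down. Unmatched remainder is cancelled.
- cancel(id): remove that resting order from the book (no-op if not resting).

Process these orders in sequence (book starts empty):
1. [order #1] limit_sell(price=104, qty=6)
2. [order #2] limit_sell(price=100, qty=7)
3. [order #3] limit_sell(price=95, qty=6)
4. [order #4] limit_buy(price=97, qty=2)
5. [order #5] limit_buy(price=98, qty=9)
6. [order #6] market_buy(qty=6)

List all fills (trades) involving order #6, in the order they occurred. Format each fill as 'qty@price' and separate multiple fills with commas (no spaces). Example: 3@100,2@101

After op 1 [order #1] limit_sell(price=104, qty=6): fills=none; bids=[-] asks=[#1:6@104]
After op 2 [order #2] limit_sell(price=100, qty=7): fills=none; bids=[-] asks=[#2:7@100 #1:6@104]
After op 3 [order #3] limit_sell(price=95, qty=6): fills=none; bids=[-] asks=[#3:6@95 #2:7@100 #1:6@104]
After op 4 [order #4] limit_buy(price=97, qty=2): fills=#4x#3:2@95; bids=[-] asks=[#3:4@95 #2:7@100 #1:6@104]
After op 5 [order #5] limit_buy(price=98, qty=9): fills=#5x#3:4@95; bids=[#5:5@98] asks=[#2:7@100 #1:6@104]
After op 6 [order #6] market_buy(qty=6): fills=#6x#2:6@100; bids=[#5:5@98] asks=[#2:1@100 #1:6@104]

Answer: 6@100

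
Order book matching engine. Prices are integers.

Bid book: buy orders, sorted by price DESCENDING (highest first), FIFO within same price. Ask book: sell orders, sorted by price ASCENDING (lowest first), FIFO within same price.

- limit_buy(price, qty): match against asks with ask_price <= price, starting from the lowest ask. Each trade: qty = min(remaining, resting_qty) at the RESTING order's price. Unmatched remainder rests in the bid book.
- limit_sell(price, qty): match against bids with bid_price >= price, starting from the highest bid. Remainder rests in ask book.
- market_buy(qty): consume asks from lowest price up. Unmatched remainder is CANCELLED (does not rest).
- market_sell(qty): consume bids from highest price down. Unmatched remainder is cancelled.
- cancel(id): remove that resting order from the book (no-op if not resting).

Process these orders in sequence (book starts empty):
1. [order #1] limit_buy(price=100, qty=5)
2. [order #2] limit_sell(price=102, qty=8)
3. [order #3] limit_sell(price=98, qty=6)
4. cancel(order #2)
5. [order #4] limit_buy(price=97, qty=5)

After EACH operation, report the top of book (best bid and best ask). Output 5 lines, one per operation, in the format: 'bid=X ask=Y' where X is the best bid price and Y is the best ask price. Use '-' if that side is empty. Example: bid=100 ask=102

After op 1 [order #1] limit_buy(price=100, qty=5): fills=none; bids=[#1:5@100] asks=[-]
After op 2 [order #2] limit_sell(price=102, qty=8): fills=none; bids=[#1:5@100] asks=[#2:8@102]
After op 3 [order #3] limit_sell(price=98, qty=6): fills=#1x#3:5@100; bids=[-] asks=[#3:1@98 #2:8@102]
After op 4 cancel(order #2): fills=none; bids=[-] asks=[#3:1@98]
After op 5 [order #4] limit_buy(price=97, qty=5): fills=none; bids=[#4:5@97] asks=[#3:1@98]

Answer: bid=100 ask=-
bid=100 ask=102
bid=- ask=98
bid=- ask=98
bid=97 ask=98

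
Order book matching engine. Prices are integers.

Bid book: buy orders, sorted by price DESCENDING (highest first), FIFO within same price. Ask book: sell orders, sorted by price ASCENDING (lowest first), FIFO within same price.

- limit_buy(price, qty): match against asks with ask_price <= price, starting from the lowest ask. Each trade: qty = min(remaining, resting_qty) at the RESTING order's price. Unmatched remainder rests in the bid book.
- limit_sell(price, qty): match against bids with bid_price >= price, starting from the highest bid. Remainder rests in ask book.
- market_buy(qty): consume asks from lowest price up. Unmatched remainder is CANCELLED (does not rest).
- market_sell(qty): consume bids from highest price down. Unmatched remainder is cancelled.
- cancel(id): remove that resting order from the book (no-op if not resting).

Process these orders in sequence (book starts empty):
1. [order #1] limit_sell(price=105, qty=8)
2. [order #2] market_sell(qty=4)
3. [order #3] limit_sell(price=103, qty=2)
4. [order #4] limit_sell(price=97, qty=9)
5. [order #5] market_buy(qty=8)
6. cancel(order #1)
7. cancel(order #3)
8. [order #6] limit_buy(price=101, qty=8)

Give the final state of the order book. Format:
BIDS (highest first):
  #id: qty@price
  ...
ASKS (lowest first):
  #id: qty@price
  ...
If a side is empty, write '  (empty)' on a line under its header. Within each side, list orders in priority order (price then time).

After op 1 [order #1] limit_sell(price=105, qty=8): fills=none; bids=[-] asks=[#1:8@105]
After op 2 [order #2] market_sell(qty=4): fills=none; bids=[-] asks=[#1:8@105]
After op 3 [order #3] limit_sell(price=103, qty=2): fills=none; bids=[-] asks=[#3:2@103 #1:8@105]
After op 4 [order #4] limit_sell(price=97, qty=9): fills=none; bids=[-] asks=[#4:9@97 #3:2@103 #1:8@105]
After op 5 [order #5] market_buy(qty=8): fills=#5x#4:8@97; bids=[-] asks=[#4:1@97 #3:2@103 #1:8@105]
After op 6 cancel(order #1): fills=none; bids=[-] asks=[#4:1@97 #3:2@103]
After op 7 cancel(order #3): fills=none; bids=[-] asks=[#4:1@97]
After op 8 [order #6] limit_buy(price=101, qty=8): fills=#6x#4:1@97; bids=[#6:7@101] asks=[-]

Answer: BIDS (highest first):
  #6: 7@101
ASKS (lowest first):
  (empty)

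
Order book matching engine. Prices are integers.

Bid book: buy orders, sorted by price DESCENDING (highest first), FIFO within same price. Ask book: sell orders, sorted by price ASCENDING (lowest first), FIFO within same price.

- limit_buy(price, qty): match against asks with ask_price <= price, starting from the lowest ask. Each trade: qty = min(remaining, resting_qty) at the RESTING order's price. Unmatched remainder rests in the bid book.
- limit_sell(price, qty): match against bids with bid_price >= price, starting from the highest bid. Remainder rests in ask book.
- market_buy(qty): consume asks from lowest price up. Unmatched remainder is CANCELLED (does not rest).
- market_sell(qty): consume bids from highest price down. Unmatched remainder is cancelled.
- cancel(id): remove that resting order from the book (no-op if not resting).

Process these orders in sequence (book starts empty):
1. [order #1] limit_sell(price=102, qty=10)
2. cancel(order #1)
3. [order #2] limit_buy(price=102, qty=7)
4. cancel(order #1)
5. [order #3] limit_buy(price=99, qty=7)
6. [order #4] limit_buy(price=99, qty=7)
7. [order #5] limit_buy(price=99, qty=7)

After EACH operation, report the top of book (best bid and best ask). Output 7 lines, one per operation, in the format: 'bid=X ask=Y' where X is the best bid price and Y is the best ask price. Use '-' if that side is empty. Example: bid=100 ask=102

After op 1 [order #1] limit_sell(price=102, qty=10): fills=none; bids=[-] asks=[#1:10@102]
After op 2 cancel(order #1): fills=none; bids=[-] asks=[-]
After op 3 [order #2] limit_buy(price=102, qty=7): fills=none; bids=[#2:7@102] asks=[-]
After op 4 cancel(order #1): fills=none; bids=[#2:7@102] asks=[-]
After op 5 [order #3] limit_buy(price=99, qty=7): fills=none; bids=[#2:7@102 #3:7@99] asks=[-]
After op 6 [order #4] limit_buy(price=99, qty=7): fills=none; bids=[#2:7@102 #3:7@99 #4:7@99] asks=[-]
After op 7 [order #5] limit_buy(price=99, qty=7): fills=none; bids=[#2:7@102 #3:7@99 #4:7@99 #5:7@99] asks=[-]

Answer: bid=- ask=102
bid=- ask=-
bid=102 ask=-
bid=102 ask=-
bid=102 ask=-
bid=102 ask=-
bid=102 ask=-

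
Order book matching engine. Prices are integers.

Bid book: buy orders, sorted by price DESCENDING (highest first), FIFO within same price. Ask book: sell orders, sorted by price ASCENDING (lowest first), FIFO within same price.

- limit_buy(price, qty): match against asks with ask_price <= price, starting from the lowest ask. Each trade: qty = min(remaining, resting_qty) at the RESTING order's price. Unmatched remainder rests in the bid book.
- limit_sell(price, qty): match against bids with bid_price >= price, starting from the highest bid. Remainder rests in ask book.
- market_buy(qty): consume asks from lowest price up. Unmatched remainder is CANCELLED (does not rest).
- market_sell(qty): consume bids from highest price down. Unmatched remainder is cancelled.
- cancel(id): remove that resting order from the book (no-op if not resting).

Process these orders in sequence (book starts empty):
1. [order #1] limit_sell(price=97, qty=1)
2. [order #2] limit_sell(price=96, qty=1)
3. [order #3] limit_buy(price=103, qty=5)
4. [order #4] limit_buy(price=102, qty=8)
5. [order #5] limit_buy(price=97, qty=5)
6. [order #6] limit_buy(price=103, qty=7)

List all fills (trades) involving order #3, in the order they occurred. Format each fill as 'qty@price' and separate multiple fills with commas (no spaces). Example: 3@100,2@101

Answer: 1@96,1@97

Derivation:
After op 1 [order #1] limit_sell(price=97, qty=1): fills=none; bids=[-] asks=[#1:1@97]
After op 2 [order #2] limit_sell(price=96, qty=1): fills=none; bids=[-] asks=[#2:1@96 #1:1@97]
After op 3 [order #3] limit_buy(price=103, qty=5): fills=#3x#2:1@96 #3x#1:1@97; bids=[#3:3@103] asks=[-]
After op 4 [order #4] limit_buy(price=102, qty=8): fills=none; bids=[#3:3@103 #4:8@102] asks=[-]
After op 5 [order #5] limit_buy(price=97, qty=5): fills=none; bids=[#3:3@103 #4:8@102 #5:5@97] asks=[-]
After op 6 [order #6] limit_buy(price=103, qty=7): fills=none; bids=[#3:3@103 #6:7@103 #4:8@102 #5:5@97] asks=[-]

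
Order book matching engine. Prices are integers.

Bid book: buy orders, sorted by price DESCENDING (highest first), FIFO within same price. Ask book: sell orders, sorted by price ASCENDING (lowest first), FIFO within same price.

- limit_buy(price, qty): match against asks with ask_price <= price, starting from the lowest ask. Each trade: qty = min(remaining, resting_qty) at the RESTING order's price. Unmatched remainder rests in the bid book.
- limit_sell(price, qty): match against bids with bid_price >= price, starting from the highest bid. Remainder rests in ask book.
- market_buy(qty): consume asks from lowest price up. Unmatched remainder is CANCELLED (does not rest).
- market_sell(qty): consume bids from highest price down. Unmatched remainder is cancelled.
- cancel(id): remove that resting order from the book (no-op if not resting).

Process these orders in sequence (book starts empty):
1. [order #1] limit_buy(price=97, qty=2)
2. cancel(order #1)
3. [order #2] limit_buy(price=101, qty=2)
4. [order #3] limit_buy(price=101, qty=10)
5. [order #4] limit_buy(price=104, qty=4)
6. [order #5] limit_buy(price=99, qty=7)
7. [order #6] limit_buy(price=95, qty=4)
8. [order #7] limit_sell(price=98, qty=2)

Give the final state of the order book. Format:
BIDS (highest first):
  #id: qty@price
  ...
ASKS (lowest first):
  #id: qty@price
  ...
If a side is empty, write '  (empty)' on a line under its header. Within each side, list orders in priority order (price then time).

After op 1 [order #1] limit_buy(price=97, qty=2): fills=none; bids=[#1:2@97] asks=[-]
After op 2 cancel(order #1): fills=none; bids=[-] asks=[-]
After op 3 [order #2] limit_buy(price=101, qty=2): fills=none; bids=[#2:2@101] asks=[-]
After op 4 [order #3] limit_buy(price=101, qty=10): fills=none; bids=[#2:2@101 #3:10@101] asks=[-]
After op 5 [order #4] limit_buy(price=104, qty=4): fills=none; bids=[#4:4@104 #2:2@101 #3:10@101] asks=[-]
After op 6 [order #5] limit_buy(price=99, qty=7): fills=none; bids=[#4:4@104 #2:2@101 #3:10@101 #5:7@99] asks=[-]
After op 7 [order #6] limit_buy(price=95, qty=4): fills=none; bids=[#4:4@104 #2:2@101 #3:10@101 #5:7@99 #6:4@95] asks=[-]
After op 8 [order #7] limit_sell(price=98, qty=2): fills=#4x#7:2@104; bids=[#4:2@104 #2:2@101 #3:10@101 #5:7@99 #6:4@95] asks=[-]

Answer: BIDS (highest first):
  #4: 2@104
  #2: 2@101
  #3: 10@101
  #5: 7@99
  #6: 4@95
ASKS (lowest first):
  (empty)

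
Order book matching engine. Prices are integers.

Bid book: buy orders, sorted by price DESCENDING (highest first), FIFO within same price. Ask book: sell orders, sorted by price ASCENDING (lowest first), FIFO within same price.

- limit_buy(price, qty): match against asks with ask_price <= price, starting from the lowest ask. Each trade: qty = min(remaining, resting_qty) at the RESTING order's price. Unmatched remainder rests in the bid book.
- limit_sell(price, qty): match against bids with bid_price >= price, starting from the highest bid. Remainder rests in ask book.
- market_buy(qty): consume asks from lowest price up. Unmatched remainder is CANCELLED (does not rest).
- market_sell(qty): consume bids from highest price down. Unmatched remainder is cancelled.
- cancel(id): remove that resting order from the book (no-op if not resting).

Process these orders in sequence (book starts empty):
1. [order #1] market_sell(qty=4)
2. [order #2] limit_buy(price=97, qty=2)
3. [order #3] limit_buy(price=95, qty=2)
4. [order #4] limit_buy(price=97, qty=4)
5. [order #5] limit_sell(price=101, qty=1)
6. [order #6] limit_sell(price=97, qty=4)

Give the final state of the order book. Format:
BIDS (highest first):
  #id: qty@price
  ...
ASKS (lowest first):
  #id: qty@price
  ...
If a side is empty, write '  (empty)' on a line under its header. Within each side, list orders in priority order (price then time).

After op 1 [order #1] market_sell(qty=4): fills=none; bids=[-] asks=[-]
After op 2 [order #2] limit_buy(price=97, qty=2): fills=none; bids=[#2:2@97] asks=[-]
After op 3 [order #3] limit_buy(price=95, qty=2): fills=none; bids=[#2:2@97 #3:2@95] asks=[-]
After op 4 [order #4] limit_buy(price=97, qty=4): fills=none; bids=[#2:2@97 #4:4@97 #3:2@95] asks=[-]
After op 5 [order #5] limit_sell(price=101, qty=1): fills=none; bids=[#2:2@97 #4:4@97 #3:2@95] asks=[#5:1@101]
After op 6 [order #6] limit_sell(price=97, qty=4): fills=#2x#6:2@97 #4x#6:2@97; bids=[#4:2@97 #3:2@95] asks=[#5:1@101]

Answer: BIDS (highest first):
  #4: 2@97
  #3: 2@95
ASKS (lowest first):
  #5: 1@101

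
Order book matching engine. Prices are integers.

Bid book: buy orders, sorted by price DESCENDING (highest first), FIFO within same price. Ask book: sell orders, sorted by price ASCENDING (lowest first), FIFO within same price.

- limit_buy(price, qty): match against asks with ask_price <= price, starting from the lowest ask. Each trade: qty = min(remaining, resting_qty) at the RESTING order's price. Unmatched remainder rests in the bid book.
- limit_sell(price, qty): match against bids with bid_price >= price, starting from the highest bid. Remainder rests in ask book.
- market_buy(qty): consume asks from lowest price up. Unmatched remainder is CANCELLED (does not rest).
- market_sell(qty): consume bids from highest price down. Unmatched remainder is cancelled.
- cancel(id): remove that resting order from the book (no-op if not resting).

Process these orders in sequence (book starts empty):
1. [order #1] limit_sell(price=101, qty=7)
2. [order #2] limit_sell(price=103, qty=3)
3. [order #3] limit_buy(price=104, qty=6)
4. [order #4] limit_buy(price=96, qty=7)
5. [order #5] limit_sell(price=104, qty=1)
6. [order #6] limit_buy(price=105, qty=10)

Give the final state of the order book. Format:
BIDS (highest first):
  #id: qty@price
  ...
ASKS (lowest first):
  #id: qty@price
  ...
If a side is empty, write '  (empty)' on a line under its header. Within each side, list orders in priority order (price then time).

Answer: BIDS (highest first):
  #6: 5@105
  #4: 7@96
ASKS (lowest first):
  (empty)

Derivation:
After op 1 [order #1] limit_sell(price=101, qty=7): fills=none; bids=[-] asks=[#1:7@101]
After op 2 [order #2] limit_sell(price=103, qty=3): fills=none; bids=[-] asks=[#1:7@101 #2:3@103]
After op 3 [order #3] limit_buy(price=104, qty=6): fills=#3x#1:6@101; bids=[-] asks=[#1:1@101 #2:3@103]
After op 4 [order #4] limit_buy(price=96, qty=7): fills=none; bids=[#4:7@96] asks=[#1:1@101 #2:3@103]
After op 5 [order #5] limit_sell(price=104, qty=1): fills=none; bids=[#4:7@96] asks=[#1:1@101 #2:3@103 #5:1@104]
After op 6 [order #6] limit_buy(price=105, qty=10): fills=#6x#1:1@101 #6x#2:3@103 #6x#5:1@104; bids=[#6:5@105 #4:7@96] asks=[-]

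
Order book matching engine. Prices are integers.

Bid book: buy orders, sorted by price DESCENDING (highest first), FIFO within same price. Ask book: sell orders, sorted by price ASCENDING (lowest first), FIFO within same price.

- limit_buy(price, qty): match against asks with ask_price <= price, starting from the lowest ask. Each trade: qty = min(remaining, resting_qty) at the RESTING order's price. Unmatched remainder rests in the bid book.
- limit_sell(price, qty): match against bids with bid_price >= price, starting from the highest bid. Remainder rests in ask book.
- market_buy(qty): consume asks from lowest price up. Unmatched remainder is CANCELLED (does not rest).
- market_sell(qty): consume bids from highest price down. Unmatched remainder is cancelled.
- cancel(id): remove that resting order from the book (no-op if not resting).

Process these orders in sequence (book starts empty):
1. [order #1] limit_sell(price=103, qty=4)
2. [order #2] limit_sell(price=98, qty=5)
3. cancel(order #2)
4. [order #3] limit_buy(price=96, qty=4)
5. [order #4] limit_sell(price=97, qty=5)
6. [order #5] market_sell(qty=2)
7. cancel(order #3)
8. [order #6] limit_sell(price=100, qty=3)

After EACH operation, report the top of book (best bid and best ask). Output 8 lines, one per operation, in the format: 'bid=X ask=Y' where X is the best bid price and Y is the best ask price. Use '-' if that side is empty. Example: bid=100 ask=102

Answer: bid=- ask=103
bid=- ask=98
bid=- ask=103
bid=96 ask=103
bid=96 ask=97
bid=96 ask=97
bid=- ask=97
bid=- ask=97

Derivation:
After op 1 [order #1] limit_sell(price=103, qty=4): fills=none; bids=[-] asks=[#1:4@103]
After op 2 [order #2] limit_sell(price=98, qty=5): fills=none; bids=[-] asks=[#2:5@98 #1:4@103]
After op 3 cancel(order #2): fills=none; bids=[-] asks=[#1:4@103]
After op 4 [order #3] limit_buy(price=96, qty=4): fills=none; bids=[#3:4@96] asks=[#1:4@103]
After op 5 [order #4] limit_sell(price=97, qty=5): fills=none; bids=[#3:4@96] asks=[#4:5@97 #1:4@103]
After op 6 [order #5] market_sell(qty=2): fills=#3x#5:2@96; bids=[#3:2@96] asks=[#4:5@97 #1:4@103]
After op 7 cancel(order #3): fills=none; bids=[-] asks=[#4:5@97 #1:4@103]
After op 8 [order #6] limit_sell(price=100, qty=3): fills=none; bids=[-] asks=[#4:5@97 #6:3@100 #1:4@103]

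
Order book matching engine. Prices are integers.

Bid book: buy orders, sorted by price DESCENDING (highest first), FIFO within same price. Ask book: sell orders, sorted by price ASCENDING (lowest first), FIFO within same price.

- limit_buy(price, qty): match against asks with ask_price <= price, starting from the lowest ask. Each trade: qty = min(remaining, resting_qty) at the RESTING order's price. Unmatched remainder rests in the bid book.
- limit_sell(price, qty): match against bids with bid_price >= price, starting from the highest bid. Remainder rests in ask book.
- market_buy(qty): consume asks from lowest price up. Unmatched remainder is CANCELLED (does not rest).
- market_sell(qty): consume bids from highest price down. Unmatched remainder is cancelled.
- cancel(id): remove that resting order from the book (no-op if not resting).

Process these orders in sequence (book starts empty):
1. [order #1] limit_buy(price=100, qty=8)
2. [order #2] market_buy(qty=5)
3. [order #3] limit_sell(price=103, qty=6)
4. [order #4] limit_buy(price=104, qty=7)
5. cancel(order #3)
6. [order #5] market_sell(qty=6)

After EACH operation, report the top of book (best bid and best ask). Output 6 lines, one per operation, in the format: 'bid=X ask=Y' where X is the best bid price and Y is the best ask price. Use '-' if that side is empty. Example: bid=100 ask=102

Answer: bid=100 ask=-
bid=100 ask=-
bid=100 ask=103
bid=104 ask=-
bid=104 ask=-
bid=100 ask=-

Derivation:
After op 1 [order #1] limit_buy(price=100, qty=8): fills=none; bids=[#1:8@100] asks=[-]
After op 2 [order #2] market_buy(qty=5): fills=none; bids=[#1:8@100] asks=[-]
After op 3 [order #3] limit_sell(price=103, qty=6): fills=none; bids=[#1:8@100] asks=[#3:6@103]
After op 4 [order #4] limit_buy(price=104, qty=7): fills=#4x#3:6@103; bids=[#4:1@104 #1:8@100] asks=[-]
After op 5 cancel(order #3): fills=none; bids=[#4:1@104 #1:8@100] asks=[-]
After op 6 [order #5] market_sell(qty=6): fills=#4x#5:1@104 #1x#5:5@100; bids=[#1:3@100] asks=[-]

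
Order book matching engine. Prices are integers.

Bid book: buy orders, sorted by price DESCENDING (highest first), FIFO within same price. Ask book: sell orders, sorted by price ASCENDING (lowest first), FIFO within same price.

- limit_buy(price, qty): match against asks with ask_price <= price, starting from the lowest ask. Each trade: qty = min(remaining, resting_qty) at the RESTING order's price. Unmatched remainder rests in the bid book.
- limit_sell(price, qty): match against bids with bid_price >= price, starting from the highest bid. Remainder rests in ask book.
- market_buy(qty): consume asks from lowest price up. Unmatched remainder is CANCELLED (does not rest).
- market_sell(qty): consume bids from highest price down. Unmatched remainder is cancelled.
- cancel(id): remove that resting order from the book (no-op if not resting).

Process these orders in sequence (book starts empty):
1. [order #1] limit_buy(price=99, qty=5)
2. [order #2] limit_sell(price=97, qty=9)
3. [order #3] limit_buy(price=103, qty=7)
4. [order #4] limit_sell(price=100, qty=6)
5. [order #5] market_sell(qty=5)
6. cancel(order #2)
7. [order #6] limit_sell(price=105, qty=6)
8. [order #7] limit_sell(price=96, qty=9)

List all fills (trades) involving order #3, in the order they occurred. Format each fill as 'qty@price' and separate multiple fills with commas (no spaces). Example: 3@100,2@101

After op 1 [order #1] limit_buy(price=99, qty=5): fills=none; bids=[#1:5@99] asks=[-]
After op 2 [order #2] limit_sell(price=97, qty=9): fills=#1x#2:5@99; bids=[-] asks=[#2:4@97]
After op 3 [order #3] limit_buy(price=103, qty=7): fills=#3x#2:4@97; bids=[#3:3@103] asks=[-]
After op 4 [order #4] limit_sell(price=100, qty=6): fills=#3x#4:3@103; bids=[-] asks=[#4:3@100]
After op 5 [order #5] market_sell(qty=5): fills=none; bids=[-] asks=[#4:3@100]
After op 6 cancel(order #2): fills=none; bids=[-] asks=[#4:3@100]
After op 7 [order #6] limit_sell(price=105, qty=6): fills=none; bids=[-] asks=[#4:3@100 #6:6@105]
After op 8 [order #7] limit_sell(price=96, qty=9): fills=none; bids=[-] asks=[#7:9@96 #4:3@100 #6:6@105]

Answer: 4@97,3@103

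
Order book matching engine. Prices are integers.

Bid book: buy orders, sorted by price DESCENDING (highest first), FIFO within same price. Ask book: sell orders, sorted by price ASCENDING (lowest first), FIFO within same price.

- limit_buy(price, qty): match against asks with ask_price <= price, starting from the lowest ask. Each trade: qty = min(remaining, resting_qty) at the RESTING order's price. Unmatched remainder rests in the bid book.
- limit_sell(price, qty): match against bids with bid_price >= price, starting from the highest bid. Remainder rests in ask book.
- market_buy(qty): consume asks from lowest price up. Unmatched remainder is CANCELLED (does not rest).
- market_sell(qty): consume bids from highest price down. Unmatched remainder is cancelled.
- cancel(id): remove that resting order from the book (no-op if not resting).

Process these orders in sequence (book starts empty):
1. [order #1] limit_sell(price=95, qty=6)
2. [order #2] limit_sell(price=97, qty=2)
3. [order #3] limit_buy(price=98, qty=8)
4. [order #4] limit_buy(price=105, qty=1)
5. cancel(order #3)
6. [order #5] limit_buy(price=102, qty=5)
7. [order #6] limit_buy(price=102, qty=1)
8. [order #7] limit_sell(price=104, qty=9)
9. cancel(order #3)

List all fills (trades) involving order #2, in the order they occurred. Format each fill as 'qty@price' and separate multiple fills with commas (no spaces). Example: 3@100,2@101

Answer: 2@97

Derivation:
After op 1 [order #1] limit_sell(price=95, qty=6): fills=none; bids=[-] asks=[#1:6@95]
After op 2 [order #2] limit_sell(price=97, qty=2): fills=none; bids=[-] asks=[#1:6@95 #2:2@97]
After op 3 [order #3] limit_buy(price=98, qty=8): fills=#3x#1:6@95 #3x#2:2@97; bids=[-] asks=[-]
After op 4 [order #4] limit_buy(price=105, qty=1): fills=none; bids=[#4:1@105] asks=[-]
After op 5 cancel(order #3): fills=none; bids=[#4:1@105] asks=[-]
After op 6 [order #5] limit_buy(price=102, qty=5): fills=none; bids=[#4:1@105 #5:5@102] asks=[-]
After op 7 [order #6] limit_buy(price=102, qty=1): fills=none; bids=[#4:1@105 #5:5@102 #6:1@102] asks=[-]
After op 8 [order #7] limit_sell(price=104, qty=9): fills=#4x#7:1@105; bids=[#5:5@102 #6:1@102] asks=[#7:8@104]
After op 9 cancel(order #3): fills=none; bids=[#5:5@102 #6:1@102] asks=[#7:8@104]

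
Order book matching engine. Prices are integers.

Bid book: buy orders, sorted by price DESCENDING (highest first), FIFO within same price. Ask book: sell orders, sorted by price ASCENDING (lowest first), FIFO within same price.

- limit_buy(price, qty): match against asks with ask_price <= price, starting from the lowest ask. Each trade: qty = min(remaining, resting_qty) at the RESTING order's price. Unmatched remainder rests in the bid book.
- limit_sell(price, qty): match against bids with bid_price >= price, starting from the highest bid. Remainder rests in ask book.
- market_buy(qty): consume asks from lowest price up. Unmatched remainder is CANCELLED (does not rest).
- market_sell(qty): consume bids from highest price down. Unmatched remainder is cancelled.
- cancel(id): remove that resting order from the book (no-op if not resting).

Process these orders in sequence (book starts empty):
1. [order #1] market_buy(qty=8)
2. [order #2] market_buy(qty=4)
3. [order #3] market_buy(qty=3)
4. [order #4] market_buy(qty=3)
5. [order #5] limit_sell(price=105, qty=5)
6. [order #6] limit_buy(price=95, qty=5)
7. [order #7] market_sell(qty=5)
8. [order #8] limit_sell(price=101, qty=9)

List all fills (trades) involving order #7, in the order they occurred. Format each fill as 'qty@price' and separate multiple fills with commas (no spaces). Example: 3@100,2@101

Answer: 5@95

Derivation:
After op 1 [order #1] market_buy(qty=8): fills=none; bids=[-] asks=[-]
After op 2 [order #2] market_buy(qty=4): fills=none; bids=[-] asks=[-]
After op 3 [order #3] market_buy(qty=3): fills=none; bids=[-] asks=[-]
After op 4 [order #4] market_buy(qty=3): fills=none; bids=[-] asks=[-]
After op 5 [order #5] limit_sell(price=105, qty=5): fills=none; bids=[-] asks=[#5:5@105]
After op 6 [order #6] limit_buy(price=95, qty=5): fills=none; bids=[#6:5@95] asks=[#5:5@105]
After op 7 [order #7] market_sell(qty=5): fills=#6x#7:5@95; bids=[-] asks=[#5:5@105]
After op 8 [order #8] limit_sell(price=101, qty=9): fills=none; bids=[-] asks=[#8:9@101 #5:5@105]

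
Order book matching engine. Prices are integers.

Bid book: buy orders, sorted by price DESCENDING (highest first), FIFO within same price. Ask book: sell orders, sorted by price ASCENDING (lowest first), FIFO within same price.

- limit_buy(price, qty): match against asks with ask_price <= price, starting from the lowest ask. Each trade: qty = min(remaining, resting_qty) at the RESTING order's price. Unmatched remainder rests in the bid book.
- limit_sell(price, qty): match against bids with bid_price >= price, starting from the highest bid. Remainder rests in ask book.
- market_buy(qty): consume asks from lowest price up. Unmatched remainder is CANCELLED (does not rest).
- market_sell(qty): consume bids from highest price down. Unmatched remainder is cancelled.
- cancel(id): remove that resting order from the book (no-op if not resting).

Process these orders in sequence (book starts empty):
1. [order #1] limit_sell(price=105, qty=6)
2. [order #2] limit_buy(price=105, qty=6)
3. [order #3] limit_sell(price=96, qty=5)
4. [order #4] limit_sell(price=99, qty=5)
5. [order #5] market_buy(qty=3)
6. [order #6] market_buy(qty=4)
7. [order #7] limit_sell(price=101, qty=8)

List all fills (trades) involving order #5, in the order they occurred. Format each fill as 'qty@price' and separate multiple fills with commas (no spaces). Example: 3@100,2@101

Answer: 3@96

Derivation:
After op 1 [order #1] limit_sell(price=105, qty=6): fills=none; bids=[-] asks=[#1:6@105]
After op 2 [order #2] limit_buy(price=105, qty=6): fills=#2x#1:6@105; bids=[-] asks=[-]
After op 3 [order #3] limit_sell(price=96, qty=5): fills=none; bids=[-] asks=[#3:5@96]
After op 4 [order #4] limit_sell(price=99, qty=5): fills=none; bids=[-] asks=[#3:5@96 #4:5@99]
After op 5 [order #5] market_buy(qty=3): fills=#5x#3:3@96; bids=[-] asks=[#3:2@96 #4:5@99]
After op 6 [order #6] market_buy(qty=4): fills=#6x#3:2@96 #6x#4:2@99; bids=[-] asks=[#4:3@99]
After op 7 [order #7] limit_sell(price=101, qty=8): fills=none; bids=[-] asks=[#4:3@99 #7:8@101]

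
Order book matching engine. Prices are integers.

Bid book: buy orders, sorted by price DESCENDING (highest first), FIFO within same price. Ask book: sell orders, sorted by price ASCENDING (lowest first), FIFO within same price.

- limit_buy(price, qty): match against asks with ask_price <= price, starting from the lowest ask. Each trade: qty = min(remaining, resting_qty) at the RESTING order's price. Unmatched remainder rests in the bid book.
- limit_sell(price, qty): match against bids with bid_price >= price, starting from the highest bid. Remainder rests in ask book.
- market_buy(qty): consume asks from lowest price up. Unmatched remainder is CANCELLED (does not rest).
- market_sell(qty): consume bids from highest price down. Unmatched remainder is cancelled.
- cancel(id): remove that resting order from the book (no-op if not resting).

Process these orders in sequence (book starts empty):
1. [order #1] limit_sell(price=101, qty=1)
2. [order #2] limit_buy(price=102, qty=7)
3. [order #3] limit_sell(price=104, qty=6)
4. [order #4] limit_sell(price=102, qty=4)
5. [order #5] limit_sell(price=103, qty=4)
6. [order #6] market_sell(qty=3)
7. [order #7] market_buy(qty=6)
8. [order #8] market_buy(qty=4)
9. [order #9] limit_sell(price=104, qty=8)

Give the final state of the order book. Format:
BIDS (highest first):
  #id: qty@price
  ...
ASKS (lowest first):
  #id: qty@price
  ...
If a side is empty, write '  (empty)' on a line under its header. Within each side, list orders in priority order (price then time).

Answer: BIDS (highest first):
  (empty)
ASKS (lowest first):
  #9: 8@104

Derivation:
After op 1 [order #1] limit_sell(price=101, qty=1): fills=none; bids=[-] asks=[#1:1@101]
After op 2 [order #2] limit_buy(price=102, qty=7): fills=#2x#1:1@101; bids=[#2:6@102] asks=[-]
After op 3 [order #3] limit_sell(price=104, qty=6): fills=none; bids=[#2:6@102] asks=[#3:6@104]
After op 4 [order #4] limit_sell(price=102, qty=4): fills=#2x#4:4@102; bids=[#2:2@102] asks=[#3:6@104]
After op 5 [order #5] limit_sell(price=103, qty=4): fills=none; bids=[#2:2@102] asks=[#5:4@103 #3:6@104]
After op 6 [order #6] market_sell(qty=3): fills=#2x#6:2@102; bids=[-] asks=[#5:4@103 #3:6@104]
After op 7 [order #7] market_buy(qty=6): fills=#7x#5:4@103 #7x#3:2@104; bids=[-] asks=[#3:4@104]
After op 8 [order #8] market_buy(qty=4): fills=#8x#3:4@104; bids=[-] asks=[-]
After op 9 [order #9] limit_sell(price=104, qty=8): fills=none; bids=[-] asks=[#9:8@104]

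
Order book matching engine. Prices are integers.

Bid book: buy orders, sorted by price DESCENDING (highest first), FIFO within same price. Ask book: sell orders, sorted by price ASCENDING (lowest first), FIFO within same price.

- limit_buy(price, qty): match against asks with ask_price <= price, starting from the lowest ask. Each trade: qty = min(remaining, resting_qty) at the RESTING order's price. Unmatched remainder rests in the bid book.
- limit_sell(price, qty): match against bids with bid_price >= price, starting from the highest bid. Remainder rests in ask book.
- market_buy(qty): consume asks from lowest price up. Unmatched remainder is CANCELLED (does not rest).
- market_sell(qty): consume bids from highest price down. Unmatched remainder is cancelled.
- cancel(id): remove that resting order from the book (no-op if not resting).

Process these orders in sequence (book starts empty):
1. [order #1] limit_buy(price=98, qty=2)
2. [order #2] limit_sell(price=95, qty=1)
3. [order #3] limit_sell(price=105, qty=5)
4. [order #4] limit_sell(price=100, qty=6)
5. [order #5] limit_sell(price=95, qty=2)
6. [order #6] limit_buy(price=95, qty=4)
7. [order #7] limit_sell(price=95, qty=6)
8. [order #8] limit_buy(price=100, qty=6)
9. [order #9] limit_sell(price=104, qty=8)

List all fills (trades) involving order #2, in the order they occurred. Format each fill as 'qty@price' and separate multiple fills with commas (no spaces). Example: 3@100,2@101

After op 1 [order #1] limit_buy(price=98, qty=2): fills=none; bids=[#1:2@98] asks=[-]
After op 2 [order #2] limit_sell(price=95, qty=1): fills=#1x#2:1@98; bids=[#1:1@98] asks=[-]
After op 3 [order #3] limit_sell(price=105, qty=5): fills=none; bids=[#1:1@98] asks=[#3:5@105]
After op 4 [order #4] limit_sell(price=100, qty=6): fills=none; bids=[#1:1@98] asks=[#4:6@100 #3:5@105]
After op 5 [order #5] limit_sell(price=95, qty=2): fills=#1x#5:1@98; bids=[-] asks=[#5:1@95 #4:6@100 #3:5@105]
After op 6 [order #6] limit_buy(price=95, qty=4): fills=#6x#5:1@95; bids=[#6:3@95] asks=[#4:6@100 #3:5@105]
After op 7 [order #7] limit_sell(price=95, qty=6): fills=#6x#7:3@95; bids=[-] asks=[#7:3@95 #4:6@100 #3:5@105]
After op 8 [order #8] limit_buy(price=100, qty=6): fills=#8x#7:3@95 #8x#4:3@100; bids=[-] asks=[#4:3@100 #3:5@105]
After op 9 [order #9] limit_sell(price=104, qty=8): fills=none; bids=[-] asks=[#4:3@100 #9:8@104 #3:5@105]

Answer: 1@98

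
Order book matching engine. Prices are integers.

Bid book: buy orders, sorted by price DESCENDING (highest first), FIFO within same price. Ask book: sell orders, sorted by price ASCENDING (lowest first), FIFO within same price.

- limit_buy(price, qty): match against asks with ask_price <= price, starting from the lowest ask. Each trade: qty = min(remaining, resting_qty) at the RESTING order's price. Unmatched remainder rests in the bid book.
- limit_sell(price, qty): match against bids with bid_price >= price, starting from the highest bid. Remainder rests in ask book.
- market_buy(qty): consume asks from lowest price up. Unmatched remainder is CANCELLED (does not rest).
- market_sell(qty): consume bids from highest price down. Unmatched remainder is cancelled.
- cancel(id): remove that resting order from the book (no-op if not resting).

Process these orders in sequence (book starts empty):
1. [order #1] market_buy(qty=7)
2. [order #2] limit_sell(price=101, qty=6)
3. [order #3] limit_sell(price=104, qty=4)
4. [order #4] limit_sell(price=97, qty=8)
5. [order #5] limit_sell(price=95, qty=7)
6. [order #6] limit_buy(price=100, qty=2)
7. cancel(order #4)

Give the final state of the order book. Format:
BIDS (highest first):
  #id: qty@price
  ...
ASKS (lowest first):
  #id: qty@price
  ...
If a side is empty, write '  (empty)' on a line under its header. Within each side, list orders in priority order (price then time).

After op 1 [order #1] market_buy(qty=7): fills=none; bids=[-] asks=[-]
After op 2 [order #2] limit_sell(price=101, qty=6): fills=none; bids=[-] asks=[#2:6@101]
After op 3 [order #3] limit_sell(price=104, qty=4): fills=none; bids=[-] asks=[#2:6@101 #3:4@104]
After op 4 [order #4] limit_sell(price=97, qty=8): fills=none; bids=[-] asks=[#4:8@97 #2:6@101 #3:4@104]
After op 5 [order #5] limit_sell(price=95, qty=7): fills=none; bids=[-] asks=[#5:7@95 #4:8@97 #2:6@101 #3:4@104]
After op 6 [order #6] limit_buy(price=100, qty=2): fills=#6x#5:2@95; bids=[-] asks=[#5:5@95 #4:8@97 #2:6@101 #3:4@104]
After op 7 cancel(order #4): fills=none; bids=[-] asks=[#5:5@95 #2:6@101 #3:4@104]

Answer: BIDS (highest first):
  (empty)
ASKS (lowest first):
  #5: 5@95
  #2: 6@101
  #3: 4@104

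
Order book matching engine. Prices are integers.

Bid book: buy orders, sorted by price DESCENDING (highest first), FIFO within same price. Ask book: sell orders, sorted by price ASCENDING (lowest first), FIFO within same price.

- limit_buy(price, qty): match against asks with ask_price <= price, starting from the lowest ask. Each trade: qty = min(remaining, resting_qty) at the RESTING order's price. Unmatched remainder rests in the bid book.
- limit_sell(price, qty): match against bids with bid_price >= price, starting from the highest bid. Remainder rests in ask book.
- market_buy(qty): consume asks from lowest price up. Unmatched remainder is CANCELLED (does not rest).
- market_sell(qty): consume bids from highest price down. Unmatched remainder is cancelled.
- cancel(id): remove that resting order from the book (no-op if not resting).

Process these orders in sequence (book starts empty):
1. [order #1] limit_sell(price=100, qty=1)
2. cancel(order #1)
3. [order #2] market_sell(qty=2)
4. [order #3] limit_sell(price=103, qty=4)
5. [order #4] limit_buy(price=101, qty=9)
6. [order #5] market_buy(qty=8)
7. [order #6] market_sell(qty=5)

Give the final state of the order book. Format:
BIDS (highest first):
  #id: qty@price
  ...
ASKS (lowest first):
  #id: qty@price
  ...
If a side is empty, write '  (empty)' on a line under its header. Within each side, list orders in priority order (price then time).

After op 1 [order #1] limit_sell(price=100, qty=1): fills=none; bids=[-] asks=[#1:1@100]
After op 2 cancel(order #1): fills=none; bids=[-] asks=[-]
After op 3 [order #2] market_sell(qty=2): fills=none; bids=[-] asks=[-]
After op 4 [order #3] limit_sell(price=103, qty=4): fills=none; bids=[-] asks=[#3:4@103]
After op 5 [order #4] limit_buy(price=101, qty=9): fills=none; bids=[#4:9@101] asks=[#3:4@103]
After op 6 [order #5] market_buy(qty=8): fills=#5x#3:4@103; bids=[#4:9@101] asks=[-]
After op 7 [order #6] market_sell(qty=5): fills=#4x#6:5@101; bids=[#4:4@101] asks=[-]

Answer: BIDS (highest first):
  #4: 4@101
ASKS (lowest first):
  (empty)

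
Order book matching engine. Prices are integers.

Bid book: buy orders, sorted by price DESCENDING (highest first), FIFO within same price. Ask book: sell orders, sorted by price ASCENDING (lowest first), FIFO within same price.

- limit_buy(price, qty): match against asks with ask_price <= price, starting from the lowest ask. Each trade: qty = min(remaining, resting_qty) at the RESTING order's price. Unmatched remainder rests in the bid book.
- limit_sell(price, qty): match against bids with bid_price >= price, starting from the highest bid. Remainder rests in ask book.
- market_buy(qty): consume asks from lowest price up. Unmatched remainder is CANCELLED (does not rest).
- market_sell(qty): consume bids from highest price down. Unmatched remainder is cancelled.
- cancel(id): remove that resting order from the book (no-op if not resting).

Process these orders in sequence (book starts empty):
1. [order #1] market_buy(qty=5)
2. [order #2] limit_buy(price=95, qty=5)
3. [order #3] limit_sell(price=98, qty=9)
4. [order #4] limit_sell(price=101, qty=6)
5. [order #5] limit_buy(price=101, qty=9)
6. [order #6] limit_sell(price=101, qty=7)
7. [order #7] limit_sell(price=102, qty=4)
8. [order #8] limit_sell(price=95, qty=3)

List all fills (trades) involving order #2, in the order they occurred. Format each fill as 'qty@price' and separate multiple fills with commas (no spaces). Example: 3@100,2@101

After op 1 [order #1] market_buy(qty=5): fills=none; bids=[-] asks=[-]
After op 2 [order #2] limit_buy(price=95, qty=5): fills=none; bids=[#2:5@95] asks=[-]
After op 3 [order #3] limit_sell(price=98, qty=9): fills=none; bids=[#2:5@95] asks=[#3:9@98]
After op 4 [order #4] limit_sell(price=101, qty=6): fills=none; bids=[#2:5@95] asks=[#3:9@98 #4:6@101]
After op 5 [order #5] limit_buy(price=101, qty=9): fills=#5x#3:9@98; bids=[#2:5@95] asks=[#4:6@101]
After op 6 [order #6] limit_sell(price=101, qty=7): fills=none; bids=[#2:5@95] asks=[#4:6@101 #6:7@101]
After op 7 [order #7] limit_sell(price=102, qty=4): fills=none; bids=[#2:5@95] asks=[#4:6@101 #6:7@101 #7:4@102]
After op 8 [order #8] limit_sell(price=95, qty=3): fills=#2x#8:3@95; bids=[#2:2@95] asks=[#4:6@101 #6:7@101 #7:4@102]

Answer: 3@95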